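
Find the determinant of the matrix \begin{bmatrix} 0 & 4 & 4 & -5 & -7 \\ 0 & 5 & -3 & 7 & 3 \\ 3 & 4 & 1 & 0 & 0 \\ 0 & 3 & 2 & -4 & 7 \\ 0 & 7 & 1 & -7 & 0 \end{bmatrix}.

The determinant is -7845.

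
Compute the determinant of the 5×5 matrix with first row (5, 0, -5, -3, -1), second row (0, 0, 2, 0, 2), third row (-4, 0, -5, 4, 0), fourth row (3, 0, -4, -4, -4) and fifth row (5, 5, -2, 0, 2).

Expand along column 2 (it has 4 zeros):
  − (5) · M_52   where M_52 = det([5 -5 -3 -1; 0 2 0 2; -4 -5 4 0; 3 -4 -4 -4]) = 142
det = (-1)·(5)·(142) = -710

The determinant is -710.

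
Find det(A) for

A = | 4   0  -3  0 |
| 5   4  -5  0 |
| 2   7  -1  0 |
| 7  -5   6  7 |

Expand along column 4 (it has 3 zeros):
  + (7) · M_44   where M_44 = det([4 0 -3; 5 4 -5; 2 7 -1]) = 43
det = (+1)·(7)·(43) = 301

The determinant is 301.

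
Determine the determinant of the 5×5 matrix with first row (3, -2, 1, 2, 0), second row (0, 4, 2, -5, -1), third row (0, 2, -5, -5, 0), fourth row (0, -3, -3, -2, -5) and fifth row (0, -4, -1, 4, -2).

-477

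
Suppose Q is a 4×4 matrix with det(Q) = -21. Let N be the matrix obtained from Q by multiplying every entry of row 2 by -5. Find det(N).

105

Scaling one row by -5 multiplies the determinant by -5.
det(N) = (-5)·(-21) = 105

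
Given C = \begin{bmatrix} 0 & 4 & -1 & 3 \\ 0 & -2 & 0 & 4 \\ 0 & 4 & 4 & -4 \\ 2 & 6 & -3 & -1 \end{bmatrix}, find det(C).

det(C) = 192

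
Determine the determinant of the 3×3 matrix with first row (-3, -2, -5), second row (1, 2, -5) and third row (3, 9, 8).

Expand along column 1:
  + (-3) · |2 -5; 9 8| = (-3)·(16 − (-45)) = -183
  − 1 · |-2 -5; 9 8| = −1·(-16 − (-45)) = -29
  + 3 · |-2 -5; 2 -5| = 3·(10 − (-10)) = 60
Sum: (-183) + (-29) + (60) = -152

The determinant is -152.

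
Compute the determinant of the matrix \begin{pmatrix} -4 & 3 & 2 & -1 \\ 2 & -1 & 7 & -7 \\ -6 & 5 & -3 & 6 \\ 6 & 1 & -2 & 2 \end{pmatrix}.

Expand along row 1:
  + (-4) · M_11   where M_11 = det([-1 7 -7; 5 -3 6; 1 -2 2]) = 15
  − (3) · M_12   where M_12 = det([2 7 -7; -6 -3 6; 6 -2 2]) = 138
  + (2) · M_13   where M_13 = det([2 -1 -7; -6 5 6; 6 1 2]) = 212
  − (-1) · M_14   where M_14 = det([2 -1 7; -6 5 -3; 6 1 -2]) = -236
det = (+1)·(-4)·(15) + (-1)·(3)·(138) + (+1)·(2)·(212) + (-1)·(-1)·(-236) = -286

The determinant is -286.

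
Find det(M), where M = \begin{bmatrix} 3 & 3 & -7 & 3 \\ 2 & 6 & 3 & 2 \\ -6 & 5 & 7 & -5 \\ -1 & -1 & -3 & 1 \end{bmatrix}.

|M| = -610

Expand along row 1:
  + (3) · M_11   where M_11 = det([6 3 2; 5 7 -5; -1 -3 1]) = -64
  − (3) · M_12   where M_12 = det([2 3 2; -6 7 -5; -1 -3 1]) = 67
  + (-7) · M_13   where M_13 = det([2 6 2; -6 5 -5; -1 -1 1]) = 88
  − (3) · M_14   where M_14 = det([2 6 3; -6 5 7; -1 -1 -3]) = -133
det = (+1)·(3)·(-64) + (-1)·(3)·(67) + (+1)·(-7)·(88) + (-1)·(3)·(-133) = -610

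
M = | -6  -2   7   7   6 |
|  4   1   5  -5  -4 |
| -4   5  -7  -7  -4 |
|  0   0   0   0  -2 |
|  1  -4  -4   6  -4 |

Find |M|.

Expand along row 4 (it has 4 zeros):
  − (-2) · M_45   where M_45 = det([-6 -2 7 7; 4 1 5 -5; -4 5 -7 -7; 1 -4 -4 6]) = -670
det = (-1)·(-2)·(-670) = -1340

The determinant is -1340.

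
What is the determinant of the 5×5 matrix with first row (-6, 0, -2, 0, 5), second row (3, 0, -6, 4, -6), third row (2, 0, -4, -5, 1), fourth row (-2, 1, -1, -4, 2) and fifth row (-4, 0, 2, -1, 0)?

Expand along column 2 (it has 4 zeros):
  + (1) · M_42   where M_42 = det([-6 -2 0 5; 3 -6 4 -6; 2 -4 -5 1; -4 2 -1 0]) = 1420
det = (+1)·(1)·(1420) = 1420

The determinant is 1420.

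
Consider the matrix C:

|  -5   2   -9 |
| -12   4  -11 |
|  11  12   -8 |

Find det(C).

|C| = 758

Expand along row 1:
  + (-5) · |4 -11; 12 -8| = (-5)·(-32 − (-132)) = -500
  − 2 · |-12 -11; 11 -8| = −2·(96 − (-121)) = -434
  + (-9) · |-12 4; 11 12| = (-9)·(-144 − 44) = 1692
Sum: (-500) + (-434) + (1692) = 758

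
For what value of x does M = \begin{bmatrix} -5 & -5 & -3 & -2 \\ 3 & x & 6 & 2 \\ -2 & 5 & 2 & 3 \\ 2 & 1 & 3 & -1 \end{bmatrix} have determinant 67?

Expanding along the row containing x, det(M) is linear in x: det(M) = (63)·x + (-437).
Set (63)·x + (-437) = 67  ⇒  (63)·x = 504  ⇒  x = 8.

8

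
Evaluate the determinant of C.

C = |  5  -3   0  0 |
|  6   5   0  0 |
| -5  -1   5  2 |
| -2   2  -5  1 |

C is block lower-triangular with a 2×2 block and a 2×2 block on the diagonal, so its determinant equals the product of the determinants of the diagonal blocks.
det of the 2×2 block = 43
det of the 2×2 block = 15
det = (43)·(15) = 645

det(C) = 645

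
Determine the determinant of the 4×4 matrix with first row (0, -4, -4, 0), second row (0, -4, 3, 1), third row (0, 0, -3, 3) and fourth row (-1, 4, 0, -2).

Expand along column 1 (it has 3 zeros):
  − (-1) · M_41   where M_41 = det([-4 -4 0; -4 3 1; 0 -3 3]) = -96
det = (-1)·(-1)·(-96) = -96

-96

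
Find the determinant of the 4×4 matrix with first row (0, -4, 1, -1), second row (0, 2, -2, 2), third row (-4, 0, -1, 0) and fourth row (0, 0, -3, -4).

Expand along column 1 (it has 3 zeros):
  + (-4) · M_31   where M_31 = det([-4 1 -1; 2 -2 2; 0 -3 -4]) = -42
det = (+1)·(-4)·(-42) = 168

The determinant is 168.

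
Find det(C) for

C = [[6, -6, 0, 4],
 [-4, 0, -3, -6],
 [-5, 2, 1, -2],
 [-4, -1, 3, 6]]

Expand along row 1 (it has 1 zero):
  + (6) · M_11   where M_11 = det([0 -3 -6; 2 1 -2; -1 3 6]) = -12
  − (-6) · M_12   where M_12 = det([-4 -3 -6; -5 1 -2; -4 3 6]) = -96
  − (4) · M_14   where M_14 = det([-4 0 -3; -5 2 1; -4 -1 3]) = -67
det = (+1)·(6)·(-12) + (-1)·(-6)·(-96) + (-1)·(4)·(-67) = -380

-380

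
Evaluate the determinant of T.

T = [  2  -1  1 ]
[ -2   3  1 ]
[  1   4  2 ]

-12

Expand along column 1:
  + 2 · |3 1; 4 2| = 2·(6 − 4) = 4
  − (-2) · |-1 1; 4 2| = −(-2)·(-2 − 4) = -12
  + 1 · |-1 1; 3 1| = 1·(-1 − 3) = -4
Sum: (4) + (-12) + (-4) = -12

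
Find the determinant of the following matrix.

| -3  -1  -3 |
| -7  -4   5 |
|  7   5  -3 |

46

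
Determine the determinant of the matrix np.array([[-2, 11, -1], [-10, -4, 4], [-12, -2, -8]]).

The determinant is -1460.

Expand along column 1:
  + (-2) · |-4 4; -2 -8| = (-2)·(32 − (-8)) = -80
  − (-10) · |11 -1; -2 -8| = −(-10)·(-88 − 2) = -900
  + (-12) · |11 -1; -4 4| = (-12)·(44 − 4) = -480
Sum: (-80) + (-900) + (-480) = -1460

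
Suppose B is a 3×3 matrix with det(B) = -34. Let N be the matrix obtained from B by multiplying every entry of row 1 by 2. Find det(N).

Scaling one row by 2 multiplies the determinant by 2.
det(N) = (2)·(-34) = -68

|N| = -68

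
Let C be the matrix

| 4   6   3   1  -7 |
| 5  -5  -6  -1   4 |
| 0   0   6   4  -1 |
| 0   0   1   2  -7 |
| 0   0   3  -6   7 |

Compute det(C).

C is block upper-triangular with a 2×2 block and a 3×3 block on the diagonal, so its determinant equals the product of the determinants of the diagonal blocks.
det of the 2×2 block = -50
det of the 3×3 block = -268
det = (-50)·(-268) = 13400

det(C) = 13400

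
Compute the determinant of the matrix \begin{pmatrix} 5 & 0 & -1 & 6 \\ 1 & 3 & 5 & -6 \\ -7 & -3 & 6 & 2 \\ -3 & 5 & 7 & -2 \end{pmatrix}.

The determinant is 2108.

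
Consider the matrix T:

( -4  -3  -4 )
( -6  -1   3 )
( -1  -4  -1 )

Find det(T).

-117

Expand along row 1:
  + (-4) · |-1 3; -4 -1| = (-4)·(1 − (-12)) = -52
  − (-3) · |-6 3; -1 -1| = −(-3)·(6 − (-3)) = 27
  + (-4) · |-6 -1; -1 -4| = (-4)·(24 − 1) = -92
Sum: (-52) + (27) + (-92) = -117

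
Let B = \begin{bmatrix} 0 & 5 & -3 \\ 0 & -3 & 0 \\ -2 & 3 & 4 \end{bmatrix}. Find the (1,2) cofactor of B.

Delete row 1 and column 2; the remaining 2×2 submatrix is [0 0; -2 4].
Its determinant is 0·4 − 0·(-2) = 0.
The cofactor carries sign (−1)^(1+2) = −1, so C_{1,2} = −(0) = 0.

0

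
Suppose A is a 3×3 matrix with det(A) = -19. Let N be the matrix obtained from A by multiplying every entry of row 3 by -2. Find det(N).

Scaling one row by -2 multiplies the determinant by -2.
det(N) = (-2)·(-19) = 38

38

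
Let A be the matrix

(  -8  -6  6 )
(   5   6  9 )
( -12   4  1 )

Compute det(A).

1470

Expand along column 1:
  + (-8) · |6 9; 4 1| = (-8)·(6 − 36) = 240
  − 5 · |-6 6; 4 1| = −5·(-6 − 24) = 150
  + (-12) · |-6 6; 6 9| = (-12)·(-54 − 36) = 1080
Sum: (240) + (150) + (1080) = 1470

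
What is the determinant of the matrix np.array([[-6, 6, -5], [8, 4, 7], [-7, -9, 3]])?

-668

Expand along row 1:
  + (-6) · |4 7; -9 3| = (-6)·(12 − (-63)) = -450
  − 6 · |8 7; -7 3| = −6·(24 − (-49)) = -438
  + (-5) · |8 4; -7 -9| = (-5)·(-72 − (-28)) = 220
Sum: (-450) + (-438) + (220) = -668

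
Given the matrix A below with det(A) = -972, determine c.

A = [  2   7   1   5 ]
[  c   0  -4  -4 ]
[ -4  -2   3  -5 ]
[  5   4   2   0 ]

Expanding along the row containing c, det(A) is linear in c: det(A) = (30)·c + (-1152).
Set (30)·c + (-1152) = -972  ⇒  (30)·c = 180  ⇒  c = 6.

6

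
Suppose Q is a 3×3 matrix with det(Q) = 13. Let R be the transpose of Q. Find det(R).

The determinant is 13.

det(Qᵀ) = det(Q).
det(R) = (1)·(13) = 13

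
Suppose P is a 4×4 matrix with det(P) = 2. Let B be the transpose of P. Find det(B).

det(Pᵀ) = det(P).
det(B) = (1)·(2) = 2

The determinant is 2.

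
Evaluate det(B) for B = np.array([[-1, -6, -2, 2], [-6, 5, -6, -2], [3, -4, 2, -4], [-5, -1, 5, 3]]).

det(B) = -2338

Expand along row 1:
  + (-1) · M_11   where M_11 = det([5 -6 -2; -4 2 -4; -1 5 3]) = 70
  − (-6) · M_12   where M_12 = det([-6 -6 -2; 3 2 -4; -5 5 3]) = -272
  + (-2) · M_13   where M_13 = det([-6 5 -2; 3 -4 -4; -5 -1 3]) = 197
  − (2) · M_14   where M_14 = det([-6 5 -6; 3 -4 2; -5 -1 5]) = 121
det = (+1)·(-1)·(70) + (-1)·(-6)·(-272) + (+1)·(-2)·(197) + (-1)·(2)·(121) = -2338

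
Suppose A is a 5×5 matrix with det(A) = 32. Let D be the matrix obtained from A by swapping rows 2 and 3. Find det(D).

Swapping two rows multiplies the determinant by −1.
det(D) = (-1)·(32) = -32

-32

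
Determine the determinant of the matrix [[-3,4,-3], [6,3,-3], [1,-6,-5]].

324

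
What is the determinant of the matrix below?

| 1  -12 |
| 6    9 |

det = 1·9 − (-12)·6 = 9 − (-72) = 81

81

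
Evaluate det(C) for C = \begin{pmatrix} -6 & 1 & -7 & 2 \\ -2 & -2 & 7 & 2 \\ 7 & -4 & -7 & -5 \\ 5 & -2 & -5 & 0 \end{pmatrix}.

Expand along row 4 (it has 1 zero):
  − (5) · M_41   where M_41 = det([1 -7 2; -2 7 2; -4 -7 -5]) = 189
  + (-2) · M_42   where M_42 = det([-6 -7 2; -2 7 2; 7 -7 -5]) = 28
  − (-5) · M_43   where M_43 = det([-6 1 2; -2 -2 2; 7 -4 -5]) = -60
det = (-1)·(5)·(189) + (+1)·(-2)·(28) + (-1)·(-5)·(-60) = -1301

|C| = -1301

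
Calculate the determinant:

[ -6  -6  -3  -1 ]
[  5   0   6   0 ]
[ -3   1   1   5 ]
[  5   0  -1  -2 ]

697

Expand along row 2 (it has 2 zeros):
  − (5) · M_21   where M_21 = det([-6 -3 -1; 1 1 5; 0 -1 -2]) = -23
  − (6) · M_23   where M_23 = det([-6 -6 -1; -3 1 5; 5 0 -2]) = -97
det = (-1)·(5)·(-23) + (-1)·(6)·(-97) = 697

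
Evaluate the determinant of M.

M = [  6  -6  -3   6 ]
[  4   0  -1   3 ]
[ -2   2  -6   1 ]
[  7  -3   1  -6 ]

det(M) = 1764

Expand along row 2 (it has 1 zero):
  − (4) · M_21   where M_21 = det([-6 -3 6; 2 -6 1; -3 1 -6]) = -333
  − (-1) · M_23   where M_23 = det([6 -6 6; -2 2 1; 7 -3 -6]) = -72
  + (3) · M_24   where M_24 = det([6 -6 -3; -2 2 -6; 7 -3 1]) = 168
det = (-1)·(4)·(-333) + (-1)·(-1)·(-72) + (+1)·(3)·(168) = 1764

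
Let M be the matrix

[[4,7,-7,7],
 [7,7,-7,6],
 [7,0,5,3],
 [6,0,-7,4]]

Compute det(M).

det(M) = -1414

Expand along column 2 (it has 2 zeros):
  − (7) · M_12   where M_12 = det([7 -7 6; 7 5 3; 6 -7 4]) = -117
  + (7) · M_22   where M_22 = det([4 -7 7; 7 5 3; 6 -7 4]) = -319
det = (-1)·(7)·(-117) + (+1)·(7)·(-319) = -1414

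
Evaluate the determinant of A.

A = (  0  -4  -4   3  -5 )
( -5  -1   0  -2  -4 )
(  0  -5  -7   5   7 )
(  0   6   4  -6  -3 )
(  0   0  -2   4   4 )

|A| = 3630

Expand along column 1 (it has 4 zeros):
  − (-5) · M_21   where M_21 = det([-4 -4 3 -5; -5 -7 5 7; 6 4 -6 -3; 0 -2 4 4]) = 726
det = (-1)·(-5)·(726) = 3630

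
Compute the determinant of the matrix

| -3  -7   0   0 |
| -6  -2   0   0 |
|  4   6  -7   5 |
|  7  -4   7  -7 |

The determinant is -504.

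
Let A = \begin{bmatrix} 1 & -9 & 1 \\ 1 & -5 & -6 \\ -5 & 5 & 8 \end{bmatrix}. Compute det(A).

-228

Expand along row 1:
  + 1 · |-5 -6; 5 8| = 1·(-40 − (-30)) = -10
  − (-9) · |1 -6; -5 8| = −(-9)·(8 − 30) = -198
  + 1 · |1 -5; -5 5| = 1·(5 − 25) = -20
Sum: (-10) + (-198) + (-20) = -228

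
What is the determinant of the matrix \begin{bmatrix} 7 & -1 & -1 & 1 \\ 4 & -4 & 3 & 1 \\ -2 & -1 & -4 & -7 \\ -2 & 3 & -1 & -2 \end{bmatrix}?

Expand along row 1:
  + (7) · M_11   where M_11 = det([-4 3 1; -1 -4 -7; 3 -1 -2]) = -60
  − (-1) · M_12   where M_12 = det([4 3 1; -2 -4 -7; -2 -1 -2]) = 28
  + (-1) · M_13   where M_13 = det([4 -4 1; -2 -1 -7; -2 3 -2]) = 44
  − (1) · M_14   where M_14 = det([4 -4 3; -2 -1 -4; -2 3 -1]) = 4
det = (+1)·(7)·(-60) + (-1)·(-1)·(28) + (+1)·(-1)·(44) + (-1)·(1)·(4) = -440

The determinant is -440.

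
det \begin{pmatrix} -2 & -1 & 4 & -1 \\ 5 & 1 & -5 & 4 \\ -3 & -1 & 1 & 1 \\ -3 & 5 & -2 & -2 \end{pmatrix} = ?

-183

Expand along row 1:
  + (-2) · M_11   where M_11 = det([1 -5 4; -1 1 1; 5 -2 -2]) = -27
  − (-1) · M_12   where M_12 = det([5 -5 4; -3 1 1; -3 -2 -2]) = 81
  + (4) · M_13   where M_13 = det([5 1 4; -3 -1 1; -3 5 -2]) = -96
  − (-1) · M_14   where M_14 = det([5 1 -5; -3 -1 1; -3 5 -2]) = 66
det = (+1)·(-2)·(-27) + (-1)·(-1)·(81) + (+1)·(4)·(-96) + (-1)·(-1)·(66) = -183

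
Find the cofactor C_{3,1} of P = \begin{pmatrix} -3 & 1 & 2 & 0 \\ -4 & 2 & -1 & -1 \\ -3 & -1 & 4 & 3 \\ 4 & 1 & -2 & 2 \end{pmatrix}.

-14

Delete row 3 and column 1; the remaining 3×3 submatrix is [1 2 0; 2 -1 -1; 1 -2 2].
Its determinant is -14.
The cofactor carries sign (−1)^(3+1) = +1, so C_{3,1} = +(-14) = -14.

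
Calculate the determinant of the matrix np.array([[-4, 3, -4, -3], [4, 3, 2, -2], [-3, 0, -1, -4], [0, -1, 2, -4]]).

Expand along row 3 (it has 1 zero):
  + (-3) · M_31   where M_31 = det([3 -4 -3; 3 2 -2; -1 2 -4]) = -92
  + (-1) · M_33   where M_33 = det([-4 3 -3; 4 3 -2; 0 -1 -4]) = 116
  − (-4) · M_34   where M_34 = det([-4 3 -4; 4 3 2; 0 -1 2]) = -40
det = (+1)·(-3)·(-92) + (+1)·(-1)·(116) + (-1)·(-4)·(-40) = 0

The determinant is 0.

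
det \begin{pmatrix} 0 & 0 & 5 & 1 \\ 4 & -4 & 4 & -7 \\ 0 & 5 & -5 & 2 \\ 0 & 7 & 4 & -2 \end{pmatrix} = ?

-700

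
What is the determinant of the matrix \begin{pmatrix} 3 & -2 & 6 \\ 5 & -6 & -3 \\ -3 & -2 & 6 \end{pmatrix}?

Expand along row 1:
  + 3 · |-6 -3; -2 6| = 3·(-36 − 6) = -126
  − (-2) · |5 -3; -3 6| = −(-2)·(30 − 9) = 42
  + 6 · |5 -6; -3 -2| = 6·(-10 − 18) = -168
Sum: (-126) + (42) + (-168) = -252

The determinant is -252.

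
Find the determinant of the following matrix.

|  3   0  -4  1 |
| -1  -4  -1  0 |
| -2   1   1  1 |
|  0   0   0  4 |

108

Expand along row 4 (it has 3 zeros):
  + (4) · M_44   where M_44 = det([3 0 -4; -1 -4 -1; -2 1 1]) = 27
det = (+1)·(4)·(27) = 108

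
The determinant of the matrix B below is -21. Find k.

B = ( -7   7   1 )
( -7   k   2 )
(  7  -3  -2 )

k = 0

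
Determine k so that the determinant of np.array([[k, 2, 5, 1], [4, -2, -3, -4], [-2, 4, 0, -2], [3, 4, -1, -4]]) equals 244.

Expanding along the column containing k, det(A) is linear in k: det(A) = (-4)·k + (280).
Set (-4)·k + (280) = 244  ⇒  (-4)·k = -36  ⇒  k = 9.

9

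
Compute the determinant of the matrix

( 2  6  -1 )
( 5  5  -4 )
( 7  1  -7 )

10

Expand along column 1:
  + 2 · |5 -4; 1 -7| = 2·(-35 − (-4)) = -62
  − 5 · |6 -1; 1 -7| = −5·(-42 − (-1)) = 205
  + 7 · |6 -1; 5 -4| = 7·(-24 − (-5)) = -133
Sum: (-62) + (205) + (-133) = 10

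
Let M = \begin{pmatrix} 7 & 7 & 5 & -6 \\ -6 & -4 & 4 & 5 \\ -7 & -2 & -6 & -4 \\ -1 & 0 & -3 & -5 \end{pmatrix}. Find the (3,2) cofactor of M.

342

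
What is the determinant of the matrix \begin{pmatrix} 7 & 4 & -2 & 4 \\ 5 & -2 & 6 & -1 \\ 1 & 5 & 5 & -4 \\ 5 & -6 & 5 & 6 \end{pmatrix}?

Expand along row 1:
  + (7) · M_11   where M_11 = det([-2 6 -1; 5 5 -4; -6 5 6]) = -191
  − (4) · M_12   where M_12 = det([5 6 -1; 1 5 -4; 5 5 6]) = 114
  + (-2) · M_13   where M_13 = det([5 -2 -1; 1 5 -4; 5 -6 6]) = 113
  − (4) · M_14   where M_14 = det([5 -2 6; 1 5 5; 5 -6 5]) = 49
det = (+1)·(7)·(-191) + (-1)·(4)·(114) + (+1)·(-2)·(113) + (-1)·(4)·(49) = -2215

The determinant is -2215.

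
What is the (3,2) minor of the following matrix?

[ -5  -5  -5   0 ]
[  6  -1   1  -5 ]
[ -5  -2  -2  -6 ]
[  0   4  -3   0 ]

75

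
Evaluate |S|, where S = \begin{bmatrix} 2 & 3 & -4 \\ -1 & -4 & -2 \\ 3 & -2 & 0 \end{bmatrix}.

Expand along column 3:
  + (-4) · |-1 -4; 3 -2| = (-4)·(2 − (-12)) = -56
  − (-2) · |2 3; 3 -2| = −(-2)·(-4 − 9) = -26
Sum: (-56) + (-26) = -82

The determinant is -82.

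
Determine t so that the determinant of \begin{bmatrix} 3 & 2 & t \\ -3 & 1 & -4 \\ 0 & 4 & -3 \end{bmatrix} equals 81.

-5

Expanding along the column containing t, det(A) is linear in t: det(A) = (-12)·t + (21).
Set (-12)·t + (21) = 81  ⇒  (-12)·t = 60  ⇒  t = -5.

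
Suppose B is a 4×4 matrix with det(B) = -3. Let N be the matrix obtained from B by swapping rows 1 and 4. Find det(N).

|N| = 3

Swapping two rows multiplies the determinant by −1.
det(N) = (-1)·(-3) = 3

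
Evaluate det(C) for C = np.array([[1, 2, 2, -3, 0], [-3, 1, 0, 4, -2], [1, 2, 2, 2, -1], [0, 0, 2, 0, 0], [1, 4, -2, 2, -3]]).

Expand along row 4 (it has 4 zeros):
  − (2) · M_43   where M_43 = det([1 2 -3 0; -3 1 4 -2; 1 2 2 -1; 1 4 2 -3]) = -40
det = (-1)·(2)·(-40) = 80

det(C) = 80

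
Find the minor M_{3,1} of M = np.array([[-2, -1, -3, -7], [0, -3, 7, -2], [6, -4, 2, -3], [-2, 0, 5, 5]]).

15

Delete row 3 and column 1; the remaining 3×3 submatrix is [-1 -3 -7; -3 7 -2; 0 5 5].
Its determinant is 15.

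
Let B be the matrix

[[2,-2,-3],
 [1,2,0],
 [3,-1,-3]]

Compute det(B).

3

Expand along row 2:
  − 1 · |-2 -3; -1 -3| = −1·(6 − 3) = -3
  + 2 · |2 -3; 3 -3| = 2·(-6 − (-9)) = 6
Sum: (-3) + (6) = 3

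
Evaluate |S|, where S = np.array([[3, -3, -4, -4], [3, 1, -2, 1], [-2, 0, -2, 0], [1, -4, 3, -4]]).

Expand along row 3 (it has 2 zeros):
  + (-2) · M_31   where M_31 = det([-3 -4 -4; 1 -2 1; -4 3 -4]) = 5
  + (-2) · M_33   where M_33 = det([3 -3 -4; 3 1 1; 1 -4 -4]) = 13
det = (+1)·(-2)·(5) + (+1)·(-2)·(13) = -36

The determinant is -36.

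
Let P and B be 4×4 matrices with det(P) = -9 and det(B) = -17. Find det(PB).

det(PB) = det(P)·det(B) = (-9)·(-17) = 153

det(PB) = 153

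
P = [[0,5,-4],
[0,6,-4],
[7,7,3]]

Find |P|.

Expand along column 1:
  + 7 · |5 -4; 6 -4| = 7·(-20 − (-24)) = 28

28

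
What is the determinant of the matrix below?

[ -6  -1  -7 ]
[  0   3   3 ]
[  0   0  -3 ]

The matrix is upper triangular, so the determinant is the product of the diagonal entries:
det = (-6) · (3) · (-3) = 54

The determinant is 54.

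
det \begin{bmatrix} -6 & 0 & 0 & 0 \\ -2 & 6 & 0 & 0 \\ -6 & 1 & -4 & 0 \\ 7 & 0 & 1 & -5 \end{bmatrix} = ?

The matrix is lower triangular, so the determinant is the product of the diagonal entries:
det = (-6) · (6) · (-4) · (-5) = -720

-720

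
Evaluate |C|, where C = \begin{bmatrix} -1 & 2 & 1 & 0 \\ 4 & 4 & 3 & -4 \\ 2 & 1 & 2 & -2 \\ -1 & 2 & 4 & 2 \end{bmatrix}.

det(C) = -38

Expand along row 1 (it has 1 zero):
  + (-1) · M_11   where M_11 = det([4 3 -4; 1 2 -2; 2 4 2]) = 30
  − (2) · M_12   where M_12 = det([4 3 -4; 2 2 -2; -1 4 2]) = 2
  + (1) · M_13   where M_13 = det([4 4 -4; 2 1 -2; -1 2 2]) = -4
det = (+1)·(-1)·(30) + (-1)·(2)·(2) + (+1)·(1)·(-4) = -38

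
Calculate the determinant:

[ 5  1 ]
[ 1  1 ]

det = 5·1 − 1·1 = 5 − 1 = 4

4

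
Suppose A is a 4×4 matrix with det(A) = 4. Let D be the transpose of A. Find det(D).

det(Aᵀ) = det(A).
det(D) = (1)·(4) = 4

4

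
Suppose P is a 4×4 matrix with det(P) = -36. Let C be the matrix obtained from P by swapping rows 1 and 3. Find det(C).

Swapping two rows multiplies the determinant by −1.
det(C) = (-1)·(-36) = 36

The determinant is 36.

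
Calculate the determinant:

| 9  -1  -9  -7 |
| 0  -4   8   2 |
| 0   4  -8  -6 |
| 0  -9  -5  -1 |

3312

Expand along column 1 (it has 3 zeros):
  + (9) · M_11   where M_11 = det([-4 8 2; 4 -8 -6; -9 -5 -1]) = 368
det = (+1)·(9)·(368) = 3312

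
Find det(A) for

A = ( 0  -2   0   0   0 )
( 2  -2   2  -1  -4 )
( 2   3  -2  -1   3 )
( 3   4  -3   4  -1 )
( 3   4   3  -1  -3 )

-308

Expand along row 1 (it has 4 zeros):
  − (-2) · M_12   where M_12 = det([2 2 -1 -4; 2 -2 -1 3; 3 -3 4 -1; 3 3 -1 -3]) = -154
det = (-1)·(-2)·(-154) = -308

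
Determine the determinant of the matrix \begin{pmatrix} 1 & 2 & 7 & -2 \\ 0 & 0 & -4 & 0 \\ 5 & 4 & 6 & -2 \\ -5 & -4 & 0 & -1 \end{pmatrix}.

72

Expand along row 2 (it has 3 zeros):
  − (-4) · M_23   where M_23 = det([1 2 -2; 5 4 -2; -5 -4 -1]) = 18
det = (-1)·(-4)·(18) = 72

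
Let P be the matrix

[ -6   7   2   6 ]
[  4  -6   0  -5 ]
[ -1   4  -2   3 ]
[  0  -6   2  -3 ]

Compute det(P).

The determinant is 2.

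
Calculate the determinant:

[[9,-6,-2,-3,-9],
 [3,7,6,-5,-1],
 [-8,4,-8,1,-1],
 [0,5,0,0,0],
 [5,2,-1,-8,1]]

The determinant is -24890.

Expand along row 4 (it has 4 zeros):
  + (5) · M_42   where M_42 = det([9 -2 -3 -9; 3 6 -5 -1; -8 -8 1 -1; 5 -1 -8 1]) = -4978
det = (+1)·(5)·(-4978) = -24890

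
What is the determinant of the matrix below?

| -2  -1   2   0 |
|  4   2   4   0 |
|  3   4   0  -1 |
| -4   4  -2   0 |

Expand along column 4 (it has 3 zeros):
  − (-1) · M_34   where M_34 = det([-2 -1 2; 4 2 4; -4 4 -2]) = 96
det = (-1)·(-1)·(96) = 96

The determinant is 96.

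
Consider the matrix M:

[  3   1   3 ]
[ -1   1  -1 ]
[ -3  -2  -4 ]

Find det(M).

Expand along row 1:
  + 3 · |1 -1; -2 -4| = 3·(-4 − 2) = -18
  − 1 · |-1 -1; -3 -4| = −1·(4 − 3) = -1
  + 3 · |-1 1; -3 -2| = 3·(2 − (-3)) = 15
Sum: (-18) + (-1) + (15) = -4

det(M) = -4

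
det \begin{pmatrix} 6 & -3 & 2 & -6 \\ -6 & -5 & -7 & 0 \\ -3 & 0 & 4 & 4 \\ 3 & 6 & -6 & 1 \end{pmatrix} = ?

Expand along row 2 (it has 1 zero):
  − (-6) · M_21   where M_21 = det([-3 2 -6; 0 4 4; 6 -6 1]) = 108
  + (-5) · M_22   where M_22 = det([6 2 -6; -3 4 4; 3 -6 1]) = 162
  − (-7) · M_23   where M_23 = det([6 -3 -6; -3 0 4; 3 6 1]) = -81
det = (-1)·(-6)·(108) + (+1)·(-5)·(162) + (-1)·(-7)·(-81) = -729

-729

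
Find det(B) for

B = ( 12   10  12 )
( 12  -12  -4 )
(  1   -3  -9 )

Expand along row 1:
  + 12 · |-12 -4; -3 -9| = 12·(108 − 12) = 1152
  − 10 · |12 -4; 1 -9| = −10·(-108 − (-4)) = 1040
  + 12 · |12 -12; 1 -3| = 12·(-36 − (-12)) = -288
Sum: (1152) + (1040) + (-288) = 1904

det(B) = 1904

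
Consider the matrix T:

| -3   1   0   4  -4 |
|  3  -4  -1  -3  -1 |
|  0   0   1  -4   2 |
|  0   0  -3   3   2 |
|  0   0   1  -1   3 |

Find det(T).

The determinant is -297.

T is block upper-triangular with a 2×2 block and a 3×3 block on the diagonal, so its determinant equals the product of the determinants of the diagonal blocks.
det of the 2×2 block = 9
det of the 3×3 block = -33
det = (9)·(-33) = -297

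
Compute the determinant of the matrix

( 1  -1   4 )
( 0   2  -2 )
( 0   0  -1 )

The determinant is -2.

The matrix is upper triangular, so the determinant is the product of the diagonal entries:
det = (1) · (2) · (-1) = -2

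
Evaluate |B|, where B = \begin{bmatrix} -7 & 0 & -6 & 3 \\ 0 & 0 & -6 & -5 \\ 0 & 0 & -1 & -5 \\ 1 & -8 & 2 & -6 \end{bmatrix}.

Expand along column 2 (it has 3 zeros):
  + (-8) · M_42   where M_42 = det([-7 -6 3; 0 -6 -5; 0 -1 -5]) = -175
det = (+1)·(-8)·(-175) = 1400

|B| = 1400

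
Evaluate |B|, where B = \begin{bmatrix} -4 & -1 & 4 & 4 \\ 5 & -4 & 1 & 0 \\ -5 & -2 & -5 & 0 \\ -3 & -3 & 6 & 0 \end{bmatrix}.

det(B) = 1224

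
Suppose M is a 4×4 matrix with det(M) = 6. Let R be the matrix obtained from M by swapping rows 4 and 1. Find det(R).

Swapping two rows multiplies the determinant by −1.
det(R) = (-1)·(6) = -6

|R| = -6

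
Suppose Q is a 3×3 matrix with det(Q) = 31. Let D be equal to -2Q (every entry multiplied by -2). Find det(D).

For a 3×3 matrix, det(-2Q) = (-2)^3·det(Q) = -8·det(Q).
det(D) = (-8)·(31) = -248

det(D) = -248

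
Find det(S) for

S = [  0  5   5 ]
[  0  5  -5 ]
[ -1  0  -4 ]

|S| = 50

Expand along column 1:
  + (-1) · |5 5; 5 -5| = (-1)·(-25 − 25) = 50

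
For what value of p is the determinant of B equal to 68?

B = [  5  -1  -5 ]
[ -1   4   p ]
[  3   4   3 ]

Expanding along the row containing p, det(B) is linear in p: det(B) = (-23)·p + (137).
Set (-23)·p + (137) = 68  ⇒  (-23)·p = -69  ⇒  p = 3.

p = 3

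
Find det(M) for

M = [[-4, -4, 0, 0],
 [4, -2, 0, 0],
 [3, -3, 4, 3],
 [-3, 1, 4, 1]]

The determinant is -192.

M is block lower-triangular with a 2×2 block and a 2×2 block on the diagonal, so its determinant equals the product of the determinants of the diagonal blocks.
det of the 2×2 block = 24
det of the 2×2 block = -8
det = (24)·(-8) = -192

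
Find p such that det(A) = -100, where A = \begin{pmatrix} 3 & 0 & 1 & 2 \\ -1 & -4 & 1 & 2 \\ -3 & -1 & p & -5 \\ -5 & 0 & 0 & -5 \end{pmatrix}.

p = -2

Expanding along the column containing p, det(A) is linear in p: det(A) = (20)·p + (-60).
Set (20)·p + (-60) = -100  ⇒  (20)·p = -40  ⇒  p = -2.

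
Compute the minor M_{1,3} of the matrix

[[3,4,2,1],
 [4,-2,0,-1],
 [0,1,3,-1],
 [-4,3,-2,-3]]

Delete row 1 and column 3; the remaining 3×3 submatrix is [4 -2 -1; 0 1 -1; -4 3 -3].
Its determinant is -12.

-12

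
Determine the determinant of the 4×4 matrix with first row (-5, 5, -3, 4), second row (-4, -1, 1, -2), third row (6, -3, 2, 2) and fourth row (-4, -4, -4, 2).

726

Expand along row 1:
  + (-5) · M_11   where M_11 = det([-1 1 -2; -3 2 2; -4 -4 2]) = -54
  − (5) · M_12   where M_12 = det([-4 1 -2; 6 2 2; -4 -4 2]) = -36
  + (-3) · M_13   where M_13 = det([-4 -1 -2; 6 -3 2; -4 -4 2]) = 84
  − (4) · M_14   where M_14 = det([-4 -1 1; 6 -3 2; -4 -4 -4]) = -132
det = (+1)·(-5)·(-54) + (-1)·(5)·(-36) + (+1)·(-3)·(84) + (-1)·(4)·(-132) = 726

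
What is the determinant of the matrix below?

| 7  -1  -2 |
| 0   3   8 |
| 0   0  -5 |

-105

The matrix is upper triangular, so the determinant is the product of the diagonal entries:
det = (7) · (3) · (-5) = -105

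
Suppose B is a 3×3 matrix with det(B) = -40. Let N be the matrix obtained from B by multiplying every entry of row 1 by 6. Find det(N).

Scaling one row by 6 multiplies the determinant by 6.
det(N) = (6)·(-40) = -240

The determinant is -240.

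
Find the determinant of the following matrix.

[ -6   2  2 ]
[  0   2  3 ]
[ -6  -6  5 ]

Expand along row 2:
  + 2 · |-6 2; -6 5| = 2·(-30 − (-12)) = -36
  − 3 · |-6 2; -6 -6| = −3·(36 − (-12)) = -144
Sum: (-36) + (-144) = -180

The determinant is -180.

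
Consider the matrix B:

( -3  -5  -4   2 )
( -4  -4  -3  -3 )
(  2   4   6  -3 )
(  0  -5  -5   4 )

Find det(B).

Expand along row 4 (it has 1 zero):
  + (-5) · M_42   where M_42 = det([-3 -4 2; -4 -3 -3; 2 6 -3]) = -45
  − (-5) · M_43   where M_43 = det([-3 -5 2; -4 -4 -3; 2 4 -3]) = 2
  + (4) · M_44   where M_44 = det([-3 -5 -4; -4 -4 -3; 2 4 6]) = -22
det = (+1)·(-5)·(-45) + (-1)·(-5)·(2) + (+1)·(4)·(-22) = 147

The determinant is 147.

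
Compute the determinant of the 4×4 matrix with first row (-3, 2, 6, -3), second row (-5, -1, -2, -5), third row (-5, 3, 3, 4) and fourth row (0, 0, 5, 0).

Expand along row 4 (it has 3 zeros):
  − (5) · M_43   where M_43 = det([-3 2 -3; -5 -1 -5; -5 3 4]) = 117
det = (-1)·(5)·(117) = -585

-585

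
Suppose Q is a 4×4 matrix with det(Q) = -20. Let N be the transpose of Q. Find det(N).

-20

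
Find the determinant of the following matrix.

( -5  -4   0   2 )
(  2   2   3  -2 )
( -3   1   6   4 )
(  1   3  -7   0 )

-338

Expand along row 1 (it has 1 zero):
  + (-5) · M_11   where M_11 = det([2 3 -2; 1 6 4; 3 -7 0]) = 142
  − (-4) · M_12   where M_12 = det([2 3 -2; -3 6 4; 1 -7 0]) = 38
  − (2) · M_14   where M_14 = det([2 2 3; -3 1 6; 1 3 -7]) = -110
det = (+1)·(-5)·(142) + (-1)·(-4)·(38) + (-1)·(2)·(-110) = -338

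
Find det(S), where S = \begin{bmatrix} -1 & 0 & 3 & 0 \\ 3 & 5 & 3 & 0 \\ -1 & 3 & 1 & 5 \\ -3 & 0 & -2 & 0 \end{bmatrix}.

-275

Expand along column 4 (it has 3 zeros):
  − (5) · M_34   where M_34 = det([-1 0 3; 3 5 3; -3 0 -2]) = 55
det = (-1)·(5)·(55) = -275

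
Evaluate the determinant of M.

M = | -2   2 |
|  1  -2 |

det(M) = (-2)·(-2) − 2·1 = 4 − 2 = 2

2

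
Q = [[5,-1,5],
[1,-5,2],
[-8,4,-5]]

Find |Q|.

Expand along column 1:
  + 5 · |-5 2; 4 -5| = 5·(25 − 8) = 85
  − 1 · |-1 5; 4 -5| = −1·(5 − 20) = 15
  + (-8) · |-1 5; -5 2| = (-8)·(-2 − (-25)) = -184
Sum: (85) + (15) + (-184) = -84

-84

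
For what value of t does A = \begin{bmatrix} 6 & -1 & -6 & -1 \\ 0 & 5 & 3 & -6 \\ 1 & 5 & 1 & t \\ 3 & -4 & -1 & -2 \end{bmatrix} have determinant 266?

Expanding along the column containing t, det(A) is linear in t: det(A) = (-123)·t + (-595).
Set (-123)·t + (-595) = 266  ⇒  (-123)·t = 861  ⇒  t = -7.

t = -7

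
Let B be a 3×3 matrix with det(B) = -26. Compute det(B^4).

456976

det(B^4) = (det B)^4 = (-26)^4 = 456976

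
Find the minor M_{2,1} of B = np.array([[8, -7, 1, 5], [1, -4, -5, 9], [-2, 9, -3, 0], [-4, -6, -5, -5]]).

-375

Delete row 2 and column 1; the remaining 3×3 submatrix is [-7 1 5; 9 -3 0; -6 -5 -5].
Its determinant is -375.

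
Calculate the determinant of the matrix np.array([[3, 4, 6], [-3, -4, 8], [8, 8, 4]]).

Expand along column 1:
  + 3 · |-4 8; 8 4| = 3·(-16 − 64) = -240
  − (-3) · |4 6; 8 4| = −(-3)·(16 − 48) = -96
  + 8 · |4 6; -4 8| = 8·(32 − (-24)) = 448
Sum: (-240) + (-96) + (448) = 112

112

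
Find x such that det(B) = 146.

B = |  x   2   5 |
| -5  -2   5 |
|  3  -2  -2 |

Expanding along the row containing x, det(B) is linear in x: det(B) = (14)·x + (90).
Set (14)·x + (90) = 146  ⇒  (14)·x = 56  ⇒  x = 4.

x = 4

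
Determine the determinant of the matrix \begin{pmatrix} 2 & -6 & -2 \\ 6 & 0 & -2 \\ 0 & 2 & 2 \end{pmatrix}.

Expand along row 2:
  − 6 · |-6 -2; 2 2| = −6·(-12 − (-4)) = 48
  − (-2) · |2 -6; 0 2| = −(-2)·(4 − 0) = 8
Sum: (48) + (8) = 56

56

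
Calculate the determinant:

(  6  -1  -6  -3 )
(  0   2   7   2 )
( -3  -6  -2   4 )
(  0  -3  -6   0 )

153

Expand along row 4 (it has 2 zeros):
  + (-3) · M_42   where M_42 = det([6 -6 -3; 0 7 2; -3 -2 4]) = 165
  − (-6) · M_43   where M_43 = det([6 -1 -3; 0 2 2; -3 -6 4]) = 108
det = (+1)·(-3)·(165) + (-1)·(-6)·(108) = 153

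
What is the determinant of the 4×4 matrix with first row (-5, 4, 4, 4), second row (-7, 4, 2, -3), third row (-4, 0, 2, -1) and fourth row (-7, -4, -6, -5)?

Expand along row 3 (it has 1 zero):
  + (-4) · M_31   where M_31 = det([4 4 4; 4 2 -3; -4 -6 -5]) = -48
  + (2) · M_33   where M_33 = det([-5 4 4; -7 4 -3; -7 -4 -5]) = 328
  − (-1) · M_34   where M_34 = det([-5 4 4; -7 4 2; -7 -4 -6]) = 80
det = (+1)·(-4)·(-48) + (+1)·(2)·(328) + (-1)·(-1)·(80) = 928

928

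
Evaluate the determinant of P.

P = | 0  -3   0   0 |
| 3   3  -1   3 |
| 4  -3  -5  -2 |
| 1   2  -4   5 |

Expand along row 1 (it has 3 zeros):
  − (-3) · M_12   where M_12 = det([3 -1 3; 4 -5 -2; 1 -4 5]) = -110
det = (-1)·(-3)·(-110) = -330

The determinant is -330.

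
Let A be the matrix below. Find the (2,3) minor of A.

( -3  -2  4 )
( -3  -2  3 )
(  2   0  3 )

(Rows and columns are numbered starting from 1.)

Delete row 2 and column 3; the remaining 2×2 submatrix is [-3 -2; 2 0].
Its determinant is (-3)·0 − (-2)·2 = 4.

The minor is 4.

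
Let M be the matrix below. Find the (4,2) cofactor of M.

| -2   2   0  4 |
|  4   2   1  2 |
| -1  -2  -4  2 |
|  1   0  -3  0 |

-80

Delete row 4 and column 2; the remaining 3×3 submatrix is [-2 0 4; 4 1 2; -1 -4 2].
Its determinant is -80.
The cofactor carries sign (−1)^(4+2) = +1, so C_{4,2} = +(-80) = -80.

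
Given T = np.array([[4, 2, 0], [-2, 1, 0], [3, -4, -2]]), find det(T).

Expand along column 3:
  + (-2) · |4 2; -2 1| = (-2)·(4 − (-4)) = -16

|T| = -16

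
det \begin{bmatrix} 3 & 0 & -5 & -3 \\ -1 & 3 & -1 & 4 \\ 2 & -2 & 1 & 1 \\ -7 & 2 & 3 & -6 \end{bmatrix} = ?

Expand along row 1 (it has 1 zero):
  + (3) · M_11   where M_11 = det([3 -1 4; -2 1 1; 2 3 -6]) = -49
  + (-5) · M_13   where M_13 = det([-1 3 4; 2 -2 1; -7 2 -6]) = -35
  − (-3) · M_14   where M_14 = det([-1 3 -1; 2 -2 1; -7 2 3]) = -21
det = (+1)·(3)·(-49) + (+1)·(-5)·(-35) + (-1)·(-3)·(-21) = -35

-35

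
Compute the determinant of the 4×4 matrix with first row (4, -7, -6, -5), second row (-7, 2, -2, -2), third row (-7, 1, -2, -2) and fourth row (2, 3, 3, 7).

-217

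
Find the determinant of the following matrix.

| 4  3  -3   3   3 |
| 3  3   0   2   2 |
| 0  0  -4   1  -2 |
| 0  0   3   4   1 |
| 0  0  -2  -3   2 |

The matrix is block upper-triangular with a 2×2 block and a 3×3 block on the diagonal, so its determinant equals the product of the determinants of the diagonal blocks.
det of the 2×2 block = 3
det of the 3×3 block = -50
det = (3)·(-50) = -150

-150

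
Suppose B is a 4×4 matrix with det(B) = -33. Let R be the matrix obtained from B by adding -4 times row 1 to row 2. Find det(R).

-33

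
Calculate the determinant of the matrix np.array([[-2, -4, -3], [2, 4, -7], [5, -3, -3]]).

The determinant is 260.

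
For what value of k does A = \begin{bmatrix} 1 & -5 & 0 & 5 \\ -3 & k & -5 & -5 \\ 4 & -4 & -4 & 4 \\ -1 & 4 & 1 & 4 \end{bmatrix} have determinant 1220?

Expanding along the row containing k, det(A) is linear in k: det(A) = (-20)·k + (1060).
Set (-20)·k + (1060) = 1220  ⇒  (-20)·k = 160  ⇒  k = -8.

k = -8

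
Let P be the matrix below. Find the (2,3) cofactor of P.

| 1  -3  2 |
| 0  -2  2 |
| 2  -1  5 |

Delete row 2 and column 3; the remaining 2×2 submatrix is [1 -3; 2 -1].
Its determinant is 1·(-1) − (-3)·2 = 5.
The cofactor carries sign (−1)^(2+3) = −1, so C_{2,3} = −(5) = -5.

-5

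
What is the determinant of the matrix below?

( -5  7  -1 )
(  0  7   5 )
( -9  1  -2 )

Expand along column 1:
  + (-5) · |7 5; 1 -2| = (-5)·(-14 − 5) = 95
  + (-9) · |7 -1; 7 5| = (-9)·(35 − (-7)) = -378
Sum: (95) + (-378) = -283

The determinant is -283.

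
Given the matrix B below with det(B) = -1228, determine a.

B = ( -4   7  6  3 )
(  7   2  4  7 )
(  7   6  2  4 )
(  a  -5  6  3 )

Expanding along the column containing a, det(B) is linear in a: det(B) = (-158)·a + (-1544).
Set (-158)·a + (-1544) = -1228  ⇒  (-158)·a = 316  ⇒  a = -2.

a = -2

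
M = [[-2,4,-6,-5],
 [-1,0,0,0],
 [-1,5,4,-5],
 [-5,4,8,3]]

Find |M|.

|M| = 298

Expand along row 2 (it has 3 zeros):
  − (-1) · M_21   where M_21 = det([4 -6 -5; 5 4 -5; 4 8 3]) = 298
det = (-1)·(-1)·(298) = 298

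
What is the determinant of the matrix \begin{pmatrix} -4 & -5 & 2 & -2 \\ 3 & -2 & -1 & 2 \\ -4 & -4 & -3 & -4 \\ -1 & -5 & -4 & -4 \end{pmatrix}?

Expand along row 1:
  + (-4) · M_11   where M_11 = det([-2 -1 2; -4 -3 -4; -5 -4 -4]) = 6
  − (-5) · M_12   where M_12 = det([3 -1 2; -4 -3 -4; -1 -4 -4]) = 26
  + (2) · M_13   where M_13 = det([3 -2 2; -4 -4 -4; -1 -5 -4]) = 44
  − (-2) · M_14   where M_14 = det([3 -2 -1; -4 -4 -3; -1 -5 -4]) = 13
det = (+1)·(-4)·(6) + (-1)·(-5)·(26) + (+1)·(2)·(44) + (-1)·(-2)·(13) = 220

220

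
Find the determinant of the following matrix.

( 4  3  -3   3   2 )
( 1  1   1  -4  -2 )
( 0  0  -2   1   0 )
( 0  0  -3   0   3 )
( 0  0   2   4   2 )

36

The matrix is block upper-triangular with a 2×2 block and a 3×3 block on the diagonal, so its determinant equals the product of the determinants of the diagonal blocks.
det of the 2×2 block = 1
det of the 3×3 block = 36
det = (1)·(36) = 36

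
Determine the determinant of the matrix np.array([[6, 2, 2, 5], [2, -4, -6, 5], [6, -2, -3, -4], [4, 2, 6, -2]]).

Expand along row 1:
  + (6) · M_11   where M_11 = det([-4 -6 5; -2 -3 -4; 2 6 -2]) = -78
  − (2) · M_12   where M_12 = det([2 -6 5; 6 -3 -4; 4 6 -2]) = 324
  + (2) · M_13   where M_13 = det([2 -4 5; 6 -2 -4; 4 2 -2]) = 140
  − (5) · M_14   where M_14 = det([2 -4 -6; 6 -2 -3; 4 2 6]) = 60
det = (+1)·(6)·(-78) + (-1)·(2)·(324) + (+1)·(2)·(140) + (-1)·(5)·(60) = -1136

-1136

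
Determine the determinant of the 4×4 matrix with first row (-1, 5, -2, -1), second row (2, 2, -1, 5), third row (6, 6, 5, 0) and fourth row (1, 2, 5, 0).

Expand along column 4 (it has 2 zeros):
  − (-1) · M_14   where M_14 = det([2 2 -1; 6 6 5; 1 2 5]) = -16
  + (5) · M_24   where M_24 = det([-1 5 -2; 6 6 5; 1 2 5]) = -157
det = (-1)·(-1)·(-16) + (+1)·(5)·(-157) = -801

The determinant is -801.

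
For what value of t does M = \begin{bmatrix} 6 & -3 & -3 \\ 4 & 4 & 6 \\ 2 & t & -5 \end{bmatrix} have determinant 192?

t = -8

Expanding along the row containing t, det(M) is linear in t: det(M) = (-48)·t + (-192).
Set (-48)·t + (-192) = 192  ⇒  (-48)·t = 384  ⇒  t = -8.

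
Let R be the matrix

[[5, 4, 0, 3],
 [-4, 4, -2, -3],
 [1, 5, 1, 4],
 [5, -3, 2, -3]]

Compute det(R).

-521

Expand along row 1 (it has 1 zero):
  + (5) · M_11   where M_11 = det([4 -2 -3; 5 1 4; -3 2 -3]) = -89
  − (4) · M_12   where M_12 = det([-4 -2 -3; 1 1 4; 5 2 -3]) = 7
  − (3) · M_14   where M_14 = det([-4 4 -2; 1 5 1; 5 -3 2]) = 16
det = (+1)·(5)·(-89) + (-1)·(4)·(7) + (-1)·(3)·(16) = -521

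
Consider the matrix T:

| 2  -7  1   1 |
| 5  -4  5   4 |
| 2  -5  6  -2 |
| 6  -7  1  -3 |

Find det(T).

-1344

Expand along row 1:
  + (2) · M_11   where M_11 = det([-4 5 4; -5 6 -2; -7 1 -3]) = 207
  − (-7) · M_12   where M_12 = det([5 5 4; 2 6 -2; 6 1 -3]) = -246
  + (1) · M_13   where M_13 = det([5 -4 4; 2 -5 -2; 6 -7 -3]) = 93
  − (1) · M_14   where M_14 = det([5 -4 5; 2 -5 6; 6 -7 1]) = 129
det = (+1)·(2)·(207) + (-1)·(-7)·(-246) + (+1)·(1)·(93) + (-1)·(1)·(129) = -1344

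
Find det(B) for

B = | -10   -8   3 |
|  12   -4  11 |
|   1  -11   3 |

Expand along row 1:
  + (-10) · |-4 11; -11 3| = (-10)·(-12 − (-121)) = -1090
  − (-8) · |12 11; 1 3| = −(-8)·(36 − 11) = 200
  + 3 · |12 -4; 1 -11| = 3·(-132 − (-4)) = -384
Sum: (-1090) + (200) + (-384) = -1274

|B| = -1274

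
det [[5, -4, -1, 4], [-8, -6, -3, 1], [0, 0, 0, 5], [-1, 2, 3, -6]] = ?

Expand along row 3 (it has 3 zeros):
  − (5) · M_34   where M_34 = det([5 -4 -1; -8 -6 -3; -1 2 3]) = -146
det = (-1)·(5)·(-146) = 730

730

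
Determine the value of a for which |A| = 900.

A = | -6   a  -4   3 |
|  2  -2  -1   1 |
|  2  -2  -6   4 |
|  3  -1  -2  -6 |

a = -6

Expanding along the row containing a, det(A) is linear in a: det(A) = (-78)·a + (432).
Set (-78)·a + (432) = 900  ⇒  (-78)·a = 468  ⇒  a = -6.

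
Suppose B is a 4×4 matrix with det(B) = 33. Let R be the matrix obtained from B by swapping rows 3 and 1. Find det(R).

det(R) = -33

Swapping two rows multiplies the determinant by −1.
det(R) = (-1)·(33) = -33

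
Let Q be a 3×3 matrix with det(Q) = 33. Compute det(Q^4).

1185921

det(Q^4) = (det Q)^4 = (33)^4 = 1185921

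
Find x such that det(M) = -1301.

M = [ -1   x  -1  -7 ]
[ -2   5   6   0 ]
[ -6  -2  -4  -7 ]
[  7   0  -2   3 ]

x = -5

Expanding along the row containing x, det(M) is linear in x: det(M) = (134)·x + (-631).
Set (134)·x + (-631) = -1301  ⇒  (134)·x = -670  ⇒  x = -5.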